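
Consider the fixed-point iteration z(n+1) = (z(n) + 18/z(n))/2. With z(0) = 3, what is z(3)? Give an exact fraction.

577/136

z(1) = (3 + 18/3)/2 = 9/2.
z(2) = (9/2 + 18/(9/2))/2 = 17/4.
z(3) = (17/4 + 18/(17/4))/2 = 577/136.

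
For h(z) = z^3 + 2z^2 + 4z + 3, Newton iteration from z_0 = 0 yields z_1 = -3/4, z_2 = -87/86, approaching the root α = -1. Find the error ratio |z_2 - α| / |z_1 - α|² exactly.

z_1 - α = -3/4 - (-1) = -3/4 + 1 = 1/4, so |z_1 - α| = 1/4.
z_2 - α = -87/86 - (-1) = -87/86 + 1 = -1/86, so |z_2 - α| = 1/86.
|z_1 - α|² = 1/16.
Ratio = (1/86) / (1/16) = 8/43.

8/43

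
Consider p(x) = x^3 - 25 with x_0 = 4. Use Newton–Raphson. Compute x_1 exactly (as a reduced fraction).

51/16

p'(x) = 3x^2.
p(4) = 39, p'(4) = 48, so x_1 = 4 - 39/48 = 51/16.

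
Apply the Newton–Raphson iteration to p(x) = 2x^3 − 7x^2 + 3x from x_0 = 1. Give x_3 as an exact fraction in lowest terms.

p'(x) = 6x^2 − 14x + 3.
p(1) = −2, p'(1) = −5, so x_1 = 1 − (−2)/(−5) = 3/5.
p(3/5) = −36/125, p'(3/5) = −81/25, so x_2 = (3/5) − (−36/125)/(−81/25) = 23/45.
p(23/45) = −2576/91125, p'(23/45) = −1747/675, so x_3 = (23/45) − (−2576/91125)/(−1747/675) = 117967/235845.

117967/235845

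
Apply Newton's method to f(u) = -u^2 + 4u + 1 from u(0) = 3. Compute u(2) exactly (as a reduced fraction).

13/3

f'(u) = -2u + 4.
f(3) = 4, f'(3) = -2, so u(1) = 3 - 4/(-2) = 5.
f(5) = -4, f'(5) = -6, so u(2) = 5 - (-4)/(-6) = 13/3.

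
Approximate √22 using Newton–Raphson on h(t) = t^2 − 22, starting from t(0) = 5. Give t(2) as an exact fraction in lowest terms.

h'(t) = 2t.
h(5) = 3, h'(5) = 10, so t(1) = 5 − 3/10 = 47/10.
h(47/10) = 9/100, h'(47/10) = 47/5, so t(2) = (47/10) − (9/100)/(47/5) = 4409/940.

4409/940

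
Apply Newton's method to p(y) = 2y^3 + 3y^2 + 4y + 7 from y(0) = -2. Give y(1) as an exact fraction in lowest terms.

-27/16

p'(y) = 6y^2 + 6y + 4.
p(-2) = -5, p'(-2) = 16, so y(1) = (-2) - (-5)/16 = -27/16.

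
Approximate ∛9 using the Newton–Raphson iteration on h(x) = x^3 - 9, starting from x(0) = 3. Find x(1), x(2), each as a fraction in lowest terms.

h'(x) = 3x^2.
h(3) = 18, h'(3) = 27, so x(1) = 3 - 18/27 = 7/3.
h(7/3) = 100/27, h'(7/3) = 49/3, so x(2) = (7/3) - (100/27)/(49/3) = 929/441.

x(1) = 7/3, x(2) = 929/441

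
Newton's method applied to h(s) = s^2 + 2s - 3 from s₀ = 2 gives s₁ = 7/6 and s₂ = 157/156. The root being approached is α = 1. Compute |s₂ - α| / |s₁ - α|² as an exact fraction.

s₁ - α = 7/6 - 1 = 1/6, so |s₁ - α| = 1/6.
s₂ - α = 157/156 - 1 = 1/156, so |s₂ - α| = 1/156.
|s₁ - α|² = 1/36.
Ratio = (1/156) / (1/36) = 3/13.

3/13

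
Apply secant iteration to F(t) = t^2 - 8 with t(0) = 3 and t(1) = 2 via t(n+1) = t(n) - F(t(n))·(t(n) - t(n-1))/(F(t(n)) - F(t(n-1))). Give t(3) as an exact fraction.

17/6

F(3) = 1, F(2) = -4. t(2) = 2 - (-4)·(2 - 3)/((-4) - 1) = 14/5.
F(2) = -4, F(14/5) = -4/25. t(3) = (14/5) - (-4/25)·((14/5) - 2)/((-4/25) - (-4)) = 17/6.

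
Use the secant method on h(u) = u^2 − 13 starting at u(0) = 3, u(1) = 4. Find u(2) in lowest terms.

h(3) = −4, h(4) = 3. u(2) = 4 − 3·(4 − 3)/(3 − (−4)) = 25/7.

25/7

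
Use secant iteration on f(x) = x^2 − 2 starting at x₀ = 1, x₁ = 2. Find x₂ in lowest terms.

4/3

f(1) = −1, f(2) = 2. x₂ = 2 − 2·(2 − 1)/(2 − (−1)) = 4/3.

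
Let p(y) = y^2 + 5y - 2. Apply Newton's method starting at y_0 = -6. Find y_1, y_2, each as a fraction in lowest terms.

y_1 = -38/7, y_2 = -1542/287

p'(y) = 2y + 5.
p(-6) = 4, p'(-6) = -7, so y_1 = (-6) - 4/(-7) = -38/7.
p(-38/7) = 16/49, p'(-38/7) = -41/7, so y_2 = (-38/7) - (16/49)/(-41/7) = -1542/287.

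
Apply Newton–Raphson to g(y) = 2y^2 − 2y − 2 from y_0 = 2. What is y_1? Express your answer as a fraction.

5/3

g'(y) = 4y − 2.
g(2) = 2, g'(2) = 6, so y_1 = 2 − 2/6 = 5/3.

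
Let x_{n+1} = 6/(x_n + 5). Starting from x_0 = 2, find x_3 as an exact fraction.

246/247

x_1 = 6/(2 + 5) = 6/7.
x_2 = 6/(6/7 + 5) = 42/41.
x_3 = 6/(42/41 + 5) = 246/247.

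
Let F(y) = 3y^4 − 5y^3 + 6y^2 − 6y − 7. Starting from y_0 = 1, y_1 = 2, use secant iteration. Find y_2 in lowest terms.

31/22

F(1) = −9, F(2) = 13. y_2 = 2 − 13·(2 − 1)/(13 − (−9)) = 31/22.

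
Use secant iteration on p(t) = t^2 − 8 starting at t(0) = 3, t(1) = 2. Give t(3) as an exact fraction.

p(3) = 1, p(2) = −4. t(2) = 2 − (−4)·(2 − 3)/((−4) − 1) = 14/5.
p(2) = −4, p(14/5) = −4/25. t(3) = (14/5) − (−4/25)·((14/5) − 2)/((−4/25) − (−4)) = 17/6.

17/6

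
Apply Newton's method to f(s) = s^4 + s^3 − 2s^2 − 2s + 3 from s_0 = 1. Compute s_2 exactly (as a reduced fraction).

f'(s) = 4s^3 + 3s^2 − 4s − 2.
f(1) = 1, f'(1) = 1, so s_1 = 1 − 1/1 = 0.
f(0) = 3, f'(0) = −2, so s_2 = 0 − 3/(−2) = 3/2.

3/2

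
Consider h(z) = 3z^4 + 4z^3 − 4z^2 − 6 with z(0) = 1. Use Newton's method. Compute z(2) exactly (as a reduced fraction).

2074393/1803328

h'(z) = 12z^3 + 12z^2 − 8z.
h(1) = −3, h'(1) = 16, so z(1) = 1 − (−3)/16 = 19/16.
h(19/16) = 67059/65536, h'(19/16) = 28177/1024, so z(2) = (19/16) − (67059/65536)/(28177/1024) = 2074393/1803328.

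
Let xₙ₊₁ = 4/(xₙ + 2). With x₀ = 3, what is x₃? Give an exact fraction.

7/6

x₁ = 4/(3 + 2) = 4/5.
x₂ = 4/(4/5 + 2) = 10/7.
x₃ = 4/(10/7 + 2) = 7/6.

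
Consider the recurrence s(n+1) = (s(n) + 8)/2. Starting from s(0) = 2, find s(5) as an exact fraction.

125/16

s(1) = (2 + 8)/2 = 5.
s(2) = (5 + 8)/2 = 13/2.
s(3) = ((13/2) + 8)/2 = 29/4.
s(4) = ((29/4) + 8)/2 = 61/8.
s(5) = ((61/8) + 8)/2 = 125/16.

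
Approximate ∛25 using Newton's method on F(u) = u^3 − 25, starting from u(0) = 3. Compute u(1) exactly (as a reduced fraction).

79/27

F'(u) = 3u^2.
F(3) = 2, F'(3) = 27, so u(1) = 3 − 2/27 = 79/27.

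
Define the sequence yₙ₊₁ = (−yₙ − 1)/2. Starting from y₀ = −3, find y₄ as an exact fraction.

y₁ = (−(−3) − 1)/2 = 1.
y₂ = (−1 − 1)/2 = −1.
y₃ = (−(−1) − 1)/2 = 0.
y₄ = (−0 − 1)/2 = −1/2.

−1/2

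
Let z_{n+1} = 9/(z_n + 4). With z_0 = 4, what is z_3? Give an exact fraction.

z_1 = 9/(4 + 4) = 9/8.
z_2 = 9/(9/8 + 4) = 72/41.
z_3 = 9/(72/41 + 4) = 369/236.

369/236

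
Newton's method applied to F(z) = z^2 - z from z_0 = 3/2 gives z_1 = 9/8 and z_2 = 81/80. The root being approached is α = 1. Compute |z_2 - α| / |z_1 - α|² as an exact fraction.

4/5

z_1 - α = 9/8 - 1 = 1/8, so |z_1 - α| = 1/8.
z_2 - α = 81/80 - 1 = 1/80, so |z_2 - α| = 1/80.
|z_1 - α|² = 1/64.
Ratio = (1/80) / (1/64) = 4/5.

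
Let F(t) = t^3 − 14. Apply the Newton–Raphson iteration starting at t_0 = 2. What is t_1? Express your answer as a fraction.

5/2

F'(t) = 3t^2.
F(2) = −6, F'(2) = 12, so t_1 = 2 − (−6)/12 = 5/2.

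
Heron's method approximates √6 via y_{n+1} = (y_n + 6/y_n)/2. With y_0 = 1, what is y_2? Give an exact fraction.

73/28

y_1 = (1 + 6/1)/2 = 7/2.
y_2 = (7/2 + 6/(7/2))/2 = 73/28.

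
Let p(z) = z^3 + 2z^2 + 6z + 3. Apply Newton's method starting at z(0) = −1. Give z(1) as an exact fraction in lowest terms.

−3/5

p'(z) = 3z^2 + 4z + 6.
p(−1) = −2, p'(−1) = 5, so z(1) = (−1) − (−2)/5 = −3/5.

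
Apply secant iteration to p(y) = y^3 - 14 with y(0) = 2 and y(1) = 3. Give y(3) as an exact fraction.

18386/7693

p(2) = -6, p(3) = 13. y(2) = 3 - 13·(3 - 2)/(13 - (-6)) = 44/19.
p(3) = 13, p(44/19) = -10842/6859. y(3) = (44/19) - (-10842/6859)·((44/19) - 3)/((-10842/6859) - 13) = 18386/7693.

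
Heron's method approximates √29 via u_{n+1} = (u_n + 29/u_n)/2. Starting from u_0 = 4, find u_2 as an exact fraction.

3881/720

u_1 = (4 + 29/4)/2 = 45/8.
u_2 = (45/8 + 29/(45/8))/2 = 3881/720.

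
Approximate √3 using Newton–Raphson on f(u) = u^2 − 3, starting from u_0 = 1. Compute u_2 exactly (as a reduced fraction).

f'(u) = 2u.
f(1) = −2, f'(1) = 2, so u_1 = 1 − (−2)/2 = 2.
f(2) = 1, f'(2) = 4, so u_2 = 2 − 1/4 = 7/4.

7/4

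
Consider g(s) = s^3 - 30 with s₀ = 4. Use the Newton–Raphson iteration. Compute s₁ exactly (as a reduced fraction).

g'(s) = 3s^2.
g(4) = 34, g'(4) = 48, so s₁ = 4 - 34/48 = 79/24.

79/24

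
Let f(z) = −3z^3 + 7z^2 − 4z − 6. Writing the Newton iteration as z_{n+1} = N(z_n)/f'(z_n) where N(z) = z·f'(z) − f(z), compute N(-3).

231

f'(z) = −9z^2 + 14z − 4.
N(z) = z·f'(z) − f(z) = z·(−9z^2 + 14z − 4) − (−3z^3 + 7z^2 − 4z − 6) = −6z^3 + 7z^2 + 6.
N(-3) = 231.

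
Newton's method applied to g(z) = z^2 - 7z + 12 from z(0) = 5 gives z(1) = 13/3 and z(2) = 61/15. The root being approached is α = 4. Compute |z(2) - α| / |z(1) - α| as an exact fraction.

1/5

z(1) - α = 13/3 - 4 = 1/3, so |z(1) - α| = 1/3.
z(2) - α = 61/15 - 4 = 1/15, so |z(2) - α| = 1/15.
Ratio = (1/15) / (1/3) = 1/5.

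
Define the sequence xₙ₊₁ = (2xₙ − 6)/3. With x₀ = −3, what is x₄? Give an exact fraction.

−146/27

x₁ = (2·(−3) − 6)/3 = −4.
x₂ = (2·(−4) − 6)/3 = −14/3.
x₃ = (2·(−14/3) − 6)/3 = −46/9.
x₄ = (2·(−46/9) − 6)/3 = −146/27.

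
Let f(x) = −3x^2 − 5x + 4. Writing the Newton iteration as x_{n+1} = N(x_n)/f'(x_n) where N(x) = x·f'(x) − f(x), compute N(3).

−31

f'(x) = −6x − 5.
N(x) = x·f'(x) − f(x) = x·(−6x − 5) − (−3x^2 − 5x + 4) = −3x^2 − 4.
N(3) = −31.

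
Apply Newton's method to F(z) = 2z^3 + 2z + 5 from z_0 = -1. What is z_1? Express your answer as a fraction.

-9/8

F'(z) = 6z^2 + 2.
F(-1) = 1, F'(-1) = 8, so z_1 = (-1) - 1/8 = -9/8.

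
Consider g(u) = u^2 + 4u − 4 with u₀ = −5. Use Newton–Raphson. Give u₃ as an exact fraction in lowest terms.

−1136689/235416

g'(u) = 2u + 4.
g(−5) = 1, g'(−5) = −6, so u₁ = (−5) − 1/(−6) = −29/6.
g(−29/6) = 1/36, g'(−29/6) = −17/3, so u₂ = (−29/6) − (1/36)/(−17/3) = −985/204.
g(−985/204) = 1/41616, g'(−985/204) = −577/102, so u₃ = (−985/204) − (1/41616)/(−577/102) = −1136689/235416.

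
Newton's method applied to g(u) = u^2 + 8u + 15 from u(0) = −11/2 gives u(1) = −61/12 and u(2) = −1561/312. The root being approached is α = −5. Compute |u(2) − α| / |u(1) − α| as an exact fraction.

1/26

u(1) − α = −61/12 − (−5) = −61/12 + 5 = −1/12, so |u(1) − α| = 1/12.
u(2) − α = −1561/312 − (−5) = −1561/312 + 5 = −1/312, so |u(2) − α| = 1/312.
Ratio = (1/312) / (1/12) = 1/26.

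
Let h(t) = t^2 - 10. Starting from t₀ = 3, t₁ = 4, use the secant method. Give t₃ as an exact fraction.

h(3) = -1, h(4) = 6. t₂ = 4 - 6·(4 - 3)/(6 - (-1)) = 22/7.
h(4) = 6, h(22/7) = -6/49. t₃ = (22/7) - (-6/49)·((22/7) - 4)/((-6/49) - 6) = 79/25.

79/25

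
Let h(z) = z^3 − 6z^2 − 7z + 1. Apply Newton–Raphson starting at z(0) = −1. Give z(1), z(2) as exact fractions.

z(1) = −9/8, z(2) = −2929/2636

h'(z) = 3z^2 − 12z − 7.
h(−1) = 1, h'(−1) = 8, so z(1) = (−1) − 1/8 = −9/8.
h(−9/8) = −73/512, h'(−9/8) = 659/64, so z(2) = (−9/8) − (−73/512)/(659/64) = −2929/2636.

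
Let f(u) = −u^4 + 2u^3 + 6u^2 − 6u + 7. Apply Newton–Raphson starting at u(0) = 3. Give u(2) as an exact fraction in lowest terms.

916/265

f'(u) = −4u^3 + 6u^2 + 12u − 6.
f(3) = 16, f'(3) = −24, so u(1) = 3 − 16/(−24) = 11/3.
f(11/3) = −1336/81, f'(11/3) = −2120/27, so u(2) = (11/3) − (−1336/81)/(−2120/27) = 916/265.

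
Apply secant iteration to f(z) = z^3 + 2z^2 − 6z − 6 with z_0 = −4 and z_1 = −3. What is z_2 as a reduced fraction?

−54/17

f(−4) = −14, f(−3) = 3. z_2 = (−3) − 3·((−3) − (−4))/(3 − (−14)) = −54/17.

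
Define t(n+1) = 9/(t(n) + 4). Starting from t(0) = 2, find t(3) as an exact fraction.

t(1) = 9/(2 + 4) = 3/2.
t(2) = 9/(3/2 + 4) = 18/11.
t(3) = 9/(18/11 + 4) = 99/62.

99/62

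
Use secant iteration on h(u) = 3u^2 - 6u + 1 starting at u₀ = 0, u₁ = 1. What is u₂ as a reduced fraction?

1/3

h(0) = 1, h(1) = -2. u₂ = 1 - (-2)·(1 - 0)/((-2) - 1) = 1/3.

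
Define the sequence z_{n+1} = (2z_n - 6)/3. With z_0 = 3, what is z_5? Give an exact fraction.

z_1 = (2·3 - 6)/3 = 0.
z_2 = (2·0 - 6)/3 = -2.
z_3 = (2·(-2) - 6)/3 = -10/3.
z_4 = (2·(-10/3) - 6)/3 = -38/9.
z_5 = (2·(-38/9) - 6)/3 = -130/27.

-130/27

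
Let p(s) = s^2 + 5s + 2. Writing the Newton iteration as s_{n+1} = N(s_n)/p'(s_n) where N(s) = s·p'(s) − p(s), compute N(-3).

7

p'(s) = 2s + 5.
N(s) = s·p'(s) − p(s) = s·(2s + 5) − (s^2 + 5s + 2) = s^2 − 2.
N(-3) = 7.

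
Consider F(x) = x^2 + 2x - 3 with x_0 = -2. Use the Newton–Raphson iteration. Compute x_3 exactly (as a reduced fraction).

-4921/1640

F'(x) = 2x + 2.
F(-2) = -3, F'(-2) = -2, so x_1 = (-2) - (-3)/(-2) = -7/2.
F(-7/2) = 9/4, F'(-7/2) = -5, so x_2 = (-7/2) - (9/4)/(-5) = -61/20.
F(-61/20) = 81/400, F'(-61/20) = -41/10, so x_3 = (-61/20) - (81/400)/(-41/10) = -4921/1640.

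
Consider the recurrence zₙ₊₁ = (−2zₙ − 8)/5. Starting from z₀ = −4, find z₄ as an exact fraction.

−152/125

z₁ = (−2·(−4) − 8)/5 = 0.
z₂ = (−2·0 − 8)/5 = −8/5.
z₃ = (−2·(−8/5) − 8)/5 = −24/25.
z₄ = (−2·(−24/25) − 8)/5 = −152/125.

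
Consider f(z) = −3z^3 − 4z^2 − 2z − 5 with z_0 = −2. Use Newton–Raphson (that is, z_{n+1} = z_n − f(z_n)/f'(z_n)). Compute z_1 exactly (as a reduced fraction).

f'(z) = −9z^2 − 8z − 2.
f(−2) = 7, f'(−2) = −22, so z_1 = (−2) − 7/(−22) = −37/22.

−37/22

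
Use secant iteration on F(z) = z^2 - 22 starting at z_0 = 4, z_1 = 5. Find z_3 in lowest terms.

F(4) = -6, F(5) = 3. z_2 = 5 - 3·(5 - 4)/(3 - (-6)) = 14/3.
F(5) = 3, F(14/3) = -2/9. z_3 = (14/3) - (-2/9)·((14/3) - 5)/((-2/9) - 3) = 136/29.

136/29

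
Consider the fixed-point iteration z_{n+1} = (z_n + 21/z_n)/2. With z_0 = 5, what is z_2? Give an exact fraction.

z_1 = (5 + 21/5)/2 = 23/5.
z_2 = (23/5 + 21/(23/5))/2 = 527/115.

527/115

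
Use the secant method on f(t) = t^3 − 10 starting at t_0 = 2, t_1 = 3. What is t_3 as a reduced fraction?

f(2) = −2, f(3) = 17. t_2 = 3 − 17·(3 − 2)/(17 − (−2)) = 40/19.
f(3) = 17, f(40/19) = −4590/6859. t_3 = (40/19) − (−4590/6859)·((40/19) − 3)/((−4590/6859) − 17) = 15250/7129.

15250/7129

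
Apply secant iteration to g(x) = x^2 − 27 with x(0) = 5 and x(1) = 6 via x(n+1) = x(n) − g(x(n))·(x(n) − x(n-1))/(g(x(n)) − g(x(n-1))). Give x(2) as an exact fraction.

57/11

g(5) = −2, g(6) = 9. x(2) = 6 − 9·(6 − 5)/(9 − (−2)) = 57/11.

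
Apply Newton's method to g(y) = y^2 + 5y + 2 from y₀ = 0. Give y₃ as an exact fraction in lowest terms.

-19934/45465

g'(y) = 2y + 5.
g(0) = 2, g'(0) = 5, so y₁ = 0 - 2/5 = -2/5.
g(-2/5) = 4/25, g'(-2/5) = 21/5, so y₂ = (-2/5) - (4/25)/(21/5) = -46/105.
g(-46/105) = 16/11025, g'(-46/105) = 433/105, so y₃ = (-46/105) - (16/11025)/(433/105) = -19934/45465.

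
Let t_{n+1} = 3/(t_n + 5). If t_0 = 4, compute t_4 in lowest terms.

t_1 = 3/(4 + 5) = 1/3.
t_2 = 3/(1/3 + 5) = 9/16.
t_3 = 3/(9/16 + 5) = 48/89.
t_4 = 3/(48/89 + 5) = 267/493.

267/493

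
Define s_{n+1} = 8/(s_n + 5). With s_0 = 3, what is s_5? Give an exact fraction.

s_1 = 8/(3 + 5) = 1.
s_2 = 8/(1 + 5) = 4/3.
s_3 = 8/(4/3 + 5) = 24/19.
s_4 = 8/(24/19 + 5) = 152/119.
s_5 = 8/(152/119 + 5) = 952/747.

952/747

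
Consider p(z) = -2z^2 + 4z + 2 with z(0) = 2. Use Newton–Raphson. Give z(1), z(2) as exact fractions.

p'(z) = -4z + 4.
p(2) = 2, p'(2) = -4, so z(1) = 2 - 2/(-4) = 5/2.
p(5/2) = -1/2, p'(5/2) = -6, so z(2) = (5/2) - (-1/2)/(-6) = 29/12.

z(1) = 5/2, z(2) = 29/12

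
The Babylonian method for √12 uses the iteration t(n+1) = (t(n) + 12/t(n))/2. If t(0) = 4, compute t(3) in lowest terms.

t(1) = (4 + 12/4)/2 = 7/2.
t(2) = (7/2 + 12/(7/2))/2 = 97/28.
t(3) = (97/28 + 12/(97/28))/2 = 18817/5432.

18817/5432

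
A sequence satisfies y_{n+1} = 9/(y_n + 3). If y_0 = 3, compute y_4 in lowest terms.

y_1 = 9/(3 + 3) = 3/2.
y_2 = 9/(3/2 + 3) = 2.
y_3 = 9/(2 + 3) = 9/5.
y_4 = 9/(9/5 + 3) = 15/8.

15/8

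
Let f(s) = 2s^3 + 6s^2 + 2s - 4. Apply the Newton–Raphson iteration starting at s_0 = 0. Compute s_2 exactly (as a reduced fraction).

f'(s) = 6s^2 + 12s + 2.
f(0) = -4, f'(0) = 2, so s_1 = 0 - (-4)/2 = 2.
f(2) = 40, f'(2) = 50, so s_2 = 2 - 40/50 = 6/5.

6/5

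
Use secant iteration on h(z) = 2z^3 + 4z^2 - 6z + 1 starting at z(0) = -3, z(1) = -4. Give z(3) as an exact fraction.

-98084/32321

h(-3) = 1, h(-4) = -39. z(2) = (-4) - (-39)·((-4) - (-3))/((-39) - 1) = -121/40.
h(-4) = -39, h(-121/40) = 12519/32000. z(3) = (-121/40) - (12519/32000)·((-121/40) - (-4))/((12519/32000) - (-39)) = -98084/32321.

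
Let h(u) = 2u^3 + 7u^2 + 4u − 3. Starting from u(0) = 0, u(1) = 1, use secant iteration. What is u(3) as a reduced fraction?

438/1283

h(0) = −3, h(1) = 10. u(2) = 1 − 10·(1 − 0)/(10 − (−3)) = 3/13.
h(1) = 10, h(3/13) = −3690/2197. u(3) = (3/13) − (−3690/2197)·((3/13) − 1)/((−3690/2197) − 10) = 438/1283.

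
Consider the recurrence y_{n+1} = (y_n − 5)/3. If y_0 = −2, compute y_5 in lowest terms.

−607/243

y_1 = ((−2) − 5)/3 = −7/3.
y_2 = ((−7/3) − 5)/3 = −22/9.
y_3 = ((−22/9) − 5)/3 = −67/27.
y_4 = ((−67/27) − 5)/3 = −202/81.
y_5 = ((−202/81) − 5)/3 = −607/243.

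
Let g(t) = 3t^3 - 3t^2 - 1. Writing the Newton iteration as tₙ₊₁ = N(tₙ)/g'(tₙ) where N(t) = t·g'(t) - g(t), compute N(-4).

-431

g'(t) = 9t^2 - 6t.
N(t) = t·g'(t) - g(t) = t·(9t^2 - 6t) - (3t^3 - 3t^2 - 1) = 6t^3 - 3t^2 + 1.
N(-4) = -431.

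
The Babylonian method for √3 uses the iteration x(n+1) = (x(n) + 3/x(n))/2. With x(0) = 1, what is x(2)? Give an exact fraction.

7/4

x(1) = (1 + 3/1)/2 = 2.
x(2) = (2 + 3/2)/2 = 7/4.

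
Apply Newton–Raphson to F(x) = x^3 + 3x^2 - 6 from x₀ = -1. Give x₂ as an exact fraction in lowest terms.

F'(x) = 3x^2 + 6x.
F(-1) = -4, F'(-1) = -3, so x₁ = (-1) - (-4)/(-3) = -7/3.
F(-7/3) = -64/27, F'(-7/3) = 7/3, so x₂ = (-7/3) - (-64/27)/(7/3) = -83/63.

-83/63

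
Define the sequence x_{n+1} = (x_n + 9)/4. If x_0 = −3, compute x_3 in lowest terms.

93/32

x_1 = ((−3) + 9)/4 = 3/2.
x_2 = ((3/2) + 9)/4 = 21/8.
x_3 = ((21/8) + 9)/4 = 93/32.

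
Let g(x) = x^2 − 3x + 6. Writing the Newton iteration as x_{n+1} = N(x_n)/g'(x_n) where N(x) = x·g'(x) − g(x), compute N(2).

g'(x) = 2x − 3.
N(x) = x·g'(x) − g(x) = x·(2x − 3) − (x^2 − 3x + 6) = x^2 − 6.
N(2) = −2.

−2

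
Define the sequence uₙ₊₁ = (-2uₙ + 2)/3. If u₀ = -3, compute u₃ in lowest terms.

u₁ = (-2·(-3) + 2)/3 = 8/3.
u₂ = (-2·(8/3) + 2)/3 = -10/9.
u₃ = (-2·(-10/9) + 2)/3 = 38/27.

38/27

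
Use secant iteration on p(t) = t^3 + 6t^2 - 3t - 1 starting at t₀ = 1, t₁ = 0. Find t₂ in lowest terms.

p(1) = 3, p(0) = -1. t₂ = 0 - (-1)·(0 - 1)/((-1) - 3) = 1/4.

1/4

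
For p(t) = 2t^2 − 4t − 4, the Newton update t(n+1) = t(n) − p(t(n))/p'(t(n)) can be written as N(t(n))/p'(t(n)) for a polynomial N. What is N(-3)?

22

p'(t) = 4t − 4.
N(t) = t·p'(t) − p(t) = t·(4t − 4) − (2t^2 − 4t − 4) = 2t^2 + 4.
N(-3) = 22.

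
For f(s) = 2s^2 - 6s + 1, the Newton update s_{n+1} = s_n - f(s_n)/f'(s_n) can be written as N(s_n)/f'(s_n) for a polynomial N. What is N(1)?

f'(s) = 4s - 6.
N(s) = s·f'(s) - f(s) = s·(4s - 6) - (2s^2 - 6s + 1) = 2s^2 - 1.
N(1) = 1.

1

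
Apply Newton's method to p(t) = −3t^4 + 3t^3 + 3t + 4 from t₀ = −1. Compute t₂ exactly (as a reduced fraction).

p'(t) = −12t^3 + 9t^2 + 3.
p(−1) = −5, p'(−1) = 24, so t₁ = (−1) − (−5)/24 = −19/24.
p(−19/24) = −115225/110592, p'(−19/24) = 16813/1152, so t₂ = (−19/24) − (−115225/110592)/(16813/1152) = −387521/538016.

−387521/538016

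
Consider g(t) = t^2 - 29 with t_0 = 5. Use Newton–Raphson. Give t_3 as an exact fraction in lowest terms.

528527/98145

g'(t) = 2t.
g(5) = -4, g'(5) = 10, so t_1 = 5 - (-4)/10 = 27/5.
g(27/5) = 4/25, g'(27/5) = 54/5, so t_2 = (27/5) - (4/25)/(54/5) = 727/135.
g(727/135) = 4/18225, g'(727/135) = 1454/135, so t_3 = (727/135) - (4/18225)/(1454/135) = 528527/98145.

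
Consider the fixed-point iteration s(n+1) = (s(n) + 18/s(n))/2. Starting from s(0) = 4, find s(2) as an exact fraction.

577/136

s(1) = (4 + 18/4)/2 = 17/4.
s(2) = (17/4 + 18/(17/4))/2 = 577/136.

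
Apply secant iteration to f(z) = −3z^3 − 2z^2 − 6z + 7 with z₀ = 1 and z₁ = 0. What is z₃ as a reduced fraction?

f(1) = −4, f(0) = 7. z₂ = 0 − 7·(0 − 1)/(7 − (−4)) = 7/11.
f(0) = 7, f(7/11) = 2128/1331. z₃ = (7/11) − (2128/1331)·((7/11) − 0)/((2128/1331) − 7) = 847/1027.

847/1027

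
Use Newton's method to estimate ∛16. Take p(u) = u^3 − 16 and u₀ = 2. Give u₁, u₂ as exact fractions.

u₁ = 8/3, u₂ = 91/36

p'(u) = 3u^2.
p(2) = −8, p'(2) = 12, so u₁ = 2 − (−8)/12 = 8/3.
p(8/3) = 80/27, p'(8/3) = 64/3, so u₂ = (8/3) − (80/27)/(64/3) = 91/36.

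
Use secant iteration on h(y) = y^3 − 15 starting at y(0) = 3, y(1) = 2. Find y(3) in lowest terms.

12885/5179

h(3) = 12, h(2) = −7. y(2) = 2 − (−7)·(2 − 3)/((−7) − 12) = 45/19.
h(2) = −7, h(45/19) = −11760/6859. y(3) = (45/19) − (−11760/6859)·((45/19) − 2)/((−11760/6859) − (−7)) = 12885/5179.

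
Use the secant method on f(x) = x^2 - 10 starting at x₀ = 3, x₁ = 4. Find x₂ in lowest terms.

22/7

f(3) = -1, f(4) = 6. x₂ = 4 - 6·(4 - 3)/(6 - (-1)) = 22/7.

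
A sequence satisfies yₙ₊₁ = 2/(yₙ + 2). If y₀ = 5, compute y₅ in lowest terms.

y₁ = 2/(5 + 2) = 2/7.
y₂ = 2/(2/7 + 2) = 7/8.
y₃ = 2/(7/8 + 2) = 16/23.
y₄ = 2/(16/23 + 2) = 23/31.
y₅ = 2/(23/31 + 2) = 62/85.

62/85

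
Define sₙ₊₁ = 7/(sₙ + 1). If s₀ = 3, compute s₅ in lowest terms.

812/389

s₁ = 7/(3 + 1) = 7/4.
s₂ = 7/(7/4 + 1) = 28/11.
s₃ = 7/(28/11 + 1) = 77/39.
s₄ = 7/(77/39 + 1) = 273/116.
s₅ = 7/(273/116 + 1) = 812/389.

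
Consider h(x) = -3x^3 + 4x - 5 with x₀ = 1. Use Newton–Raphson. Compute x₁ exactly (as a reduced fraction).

h'(x) = -9x^2 + 4.
h(1) = -4, h'(1) = -5, so x₁ = 1 - (-4)/(-5) = 1/5.

1/5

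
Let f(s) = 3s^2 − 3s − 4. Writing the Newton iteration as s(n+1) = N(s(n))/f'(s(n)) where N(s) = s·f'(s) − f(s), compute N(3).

f'(s) = 6s − 3.
N(s) = s·f'(s) − f(s) = s·(6s − 3) − (3s^2 − 3s − 4) = 3s^2 + 4.
N(3) = 31.

31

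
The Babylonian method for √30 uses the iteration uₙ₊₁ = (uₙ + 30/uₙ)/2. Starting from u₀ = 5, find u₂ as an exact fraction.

u₁ = (5 + 30/5)/2 = 11/2.
u₂ = (11/2 + 30/(11/2))/2 = 241/44.

241/44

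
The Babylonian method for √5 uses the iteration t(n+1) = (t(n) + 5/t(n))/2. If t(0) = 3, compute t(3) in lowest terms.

2207/987

t(1) = (3 + 5/3)/2 = 7/3.
t(2) = (7/3 + 5/(7/3))/2 = 47/21.
t(3) = (47/21 + 5/(47/21))/2 = 2207/987.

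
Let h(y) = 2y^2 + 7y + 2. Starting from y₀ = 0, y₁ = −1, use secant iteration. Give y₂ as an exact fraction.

h(0) = 2, h(−1) = −3. y₂ = (−1) − (−3)·((−1) − 0)/((−3) − 2) = −2/5.

−2/5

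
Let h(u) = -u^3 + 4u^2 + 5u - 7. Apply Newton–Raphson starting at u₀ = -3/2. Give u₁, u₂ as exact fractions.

u₁ = -91/55, u₂ = -4493587/2736690

h'(u) = -3u^2 + 8u + 5.
h(-3/2) = -17/8, h'(-3/2) = -55/4, so u₁ = (-3/2) - (-17/8)/(-55/4) = -91/55.
h(-91/55) = 34391/166375, h'(-91/55) = -49758/3025, so u₂ = (-91/55) - (34391/166375)/(-49758/3025) = -4493587/2736690.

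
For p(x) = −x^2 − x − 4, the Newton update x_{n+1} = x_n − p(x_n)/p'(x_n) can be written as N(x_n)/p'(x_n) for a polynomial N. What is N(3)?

−5

p'(x) = −2x − 1.
N(x) = x·p'(x) − p(x) = x·(−2x − 1) − (−x^2 − x − 4) = −x^2 + 4.
N(3) = −5.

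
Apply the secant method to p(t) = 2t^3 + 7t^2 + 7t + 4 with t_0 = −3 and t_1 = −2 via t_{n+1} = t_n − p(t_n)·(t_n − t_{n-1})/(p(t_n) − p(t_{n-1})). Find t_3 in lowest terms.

−127/51

p(−3) = −8, p(−2) = 2. t_2 = (−2) − 2·((−2) − (−3))/(2 − (−8)) = −11/5.
p(−2) = 2, p(−11/5) = 148/125. t_3 = (−11/5) − (148/125)·((−11/5) − (−2))/((148/125) − 2) = −127/51.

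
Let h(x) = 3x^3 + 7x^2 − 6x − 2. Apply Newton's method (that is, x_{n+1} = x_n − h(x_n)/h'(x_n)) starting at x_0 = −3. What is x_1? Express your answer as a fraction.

h'(x) = 9x^2 + 14x − 6.
h(−3) = −2, h'(−3) = 33, so x_1 = (−3) − (−2)/33 = −97/33.

−97/33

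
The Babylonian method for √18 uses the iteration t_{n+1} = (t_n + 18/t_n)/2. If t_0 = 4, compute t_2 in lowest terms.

577/136

t_1 = (4 + 18/4)/2 = 17/4.
t_2 = (17/4 + 18/(17/4))/2 = 577/136.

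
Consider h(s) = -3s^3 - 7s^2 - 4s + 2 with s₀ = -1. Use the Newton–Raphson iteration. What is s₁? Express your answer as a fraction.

-3

h'(s) = -9s^2 - 14s - 4.
h(-1) = 2, h'(-1) = 1, so s₁ = (-1) - 2/1 = -3.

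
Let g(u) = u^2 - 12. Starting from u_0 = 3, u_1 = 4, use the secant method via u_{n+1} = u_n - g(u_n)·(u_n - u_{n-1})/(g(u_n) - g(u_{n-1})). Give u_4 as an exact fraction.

724/209

g(3) = -3, g(4) = 4. u_2 = 4 - 4·(4 - 3)/(4 - (-3)) = 24/7.
g(4) = 4, g(24/7) = -12/49. u_3 = (24/7) - (-12/49)·((24/7) - 4)/((-12/49) - 4) = 45/13.
g(24/7) = -12/49, g(45/13) = -3/169. u_4 = (45/13) - (-3/169)·((45/13) - (24/7))/((-3/169) - (-12/49)) = 724/209.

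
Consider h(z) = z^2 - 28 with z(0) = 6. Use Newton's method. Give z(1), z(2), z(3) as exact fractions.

h'(z) = 2z.
h(6) = 8, h'(6) = 12, so z(1) = 6 - 8/12 = 16/3.
h(16/3) = 4/9, h'(16/3) = 32/3, so z(2) = (16/3) - (4/9)/(32/3) = 127/24.
h(127/24) = 1/576, h'(127/24) = 127/12, so z(3) = (127/24) - (1/576)/(127/12) = 32257/6096.

z(1) = 16/3, z(2) = 127/24, z(3) = 32257/6096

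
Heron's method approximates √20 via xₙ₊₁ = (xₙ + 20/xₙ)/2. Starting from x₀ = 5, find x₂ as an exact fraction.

x₁ = (5 + 20/5)/2 = 9/2.
x₂ = (9/2 + 20/(9/2))/2 = 161/36.

161/36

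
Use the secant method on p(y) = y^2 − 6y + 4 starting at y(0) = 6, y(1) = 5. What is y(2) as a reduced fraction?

26/5

p(6) = 4, p(5) = −1. y(2) = 5 − (−1)·(5 − 6)/((−1) − 4) = 26/5.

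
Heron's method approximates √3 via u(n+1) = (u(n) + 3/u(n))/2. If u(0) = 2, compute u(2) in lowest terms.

97/56

u(1) = (2 + 3/2)/2 = 7/4.
u(2) = (7/4 + 3/(7/4))/2 = 97/56.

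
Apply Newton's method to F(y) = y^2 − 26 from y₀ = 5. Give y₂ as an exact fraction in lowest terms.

F'(y) = 2y.
F(5) = −1, F'(5) = 10, so y₁ = 5 − (−1)/10 = 51/10.
F(51/10) = 1/100, F'(51/10) = 51/5, so y₂ = (51/10) − (1/100)/(51/5) = 5201/1020.

5201/1020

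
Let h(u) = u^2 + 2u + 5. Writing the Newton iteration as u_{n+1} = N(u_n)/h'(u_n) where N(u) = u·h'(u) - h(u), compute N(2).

h'(u) = 2u + 2.
N(u) = u·h'(u) - h(u) = u·(2u + 2) - (u^2 + 2u + 5) = u^2 - 5.
N(2) = -1.

-1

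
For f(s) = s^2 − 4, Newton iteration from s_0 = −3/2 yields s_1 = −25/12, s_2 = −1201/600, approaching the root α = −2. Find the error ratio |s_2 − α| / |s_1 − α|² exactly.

6/25

s_1 − α = −25/12 − (−2) = −25/12 + 2 = −1/12, so |s_1 − α| = 1/12.
s_2 − α = −1201/600 − (−2) = −1201/600 + 2 = −1/600, so |s_2 − α| = 1/600.
|s_1 − α|² = 1/144.
Ratio = (1/600) / (1/144) = 6/25.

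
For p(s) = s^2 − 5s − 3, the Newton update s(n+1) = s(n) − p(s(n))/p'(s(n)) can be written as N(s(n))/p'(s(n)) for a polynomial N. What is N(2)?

p'(s) = 2s − 5.
N(s) = s·p'(s) − p(s) = s·(2s − 5) − (s^2 − 5s − 3) = s^2 + 3.
N(2) = 7.

7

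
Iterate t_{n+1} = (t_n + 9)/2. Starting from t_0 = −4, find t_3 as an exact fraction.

t_1 = ((−4) + 9)/2 = 5/2.
t_2 = ((5/2) + 9)/2 = 23/4.
t_3 = ((23/4) + 9)/2 = 59/8.

59/8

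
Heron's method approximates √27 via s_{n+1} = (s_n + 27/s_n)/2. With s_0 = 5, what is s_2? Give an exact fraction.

s_1 = (5 + 27/5)/2 = 26/5.
s_2 = (26/5 + 27/(26/5))/2 = 1351/260.

1351/260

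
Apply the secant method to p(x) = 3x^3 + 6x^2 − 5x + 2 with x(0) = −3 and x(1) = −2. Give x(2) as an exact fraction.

−28/11

p(−3) = −10, p(−2) = 12. x(2) = (−2) − 12·((−2) − (−3))/(12 − (−10)) = −28/11.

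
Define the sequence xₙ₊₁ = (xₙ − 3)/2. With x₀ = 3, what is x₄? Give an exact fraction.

−21/8

x₁ = (3 − 3)/2 = 0.
x₂ = (0 − 3)/2 = −3/2.
x₃ = ((−3/2) − 3)/2 = −9/4.
x₄ = ((−9/4) − 3)/2 = −21/8.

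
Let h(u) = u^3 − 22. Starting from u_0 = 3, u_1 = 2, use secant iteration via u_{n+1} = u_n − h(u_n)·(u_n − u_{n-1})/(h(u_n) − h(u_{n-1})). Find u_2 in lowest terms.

52/19

h(3) = 5, h(2) = −14. u_2 = 2 − (−14)·(2 − 3)/((−14) − 5) = 52/19.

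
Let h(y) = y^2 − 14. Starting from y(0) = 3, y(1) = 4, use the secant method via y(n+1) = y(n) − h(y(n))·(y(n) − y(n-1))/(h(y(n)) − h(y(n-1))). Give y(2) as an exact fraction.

h(3) = −5, h(4) = 2. y(2) = 4 − 2·(4 − 3)/(2 − (−5)) = 26/7.

26/7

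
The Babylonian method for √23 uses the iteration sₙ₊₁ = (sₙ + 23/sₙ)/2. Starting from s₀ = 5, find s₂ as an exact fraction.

1151/240

s₁ = (5 + 23/5)/2 = 24/5.
s₂ = (24/5 + 23/(24/5))/2 = 1151/240.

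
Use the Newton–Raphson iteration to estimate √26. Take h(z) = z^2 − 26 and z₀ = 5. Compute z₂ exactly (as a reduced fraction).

h'(z) = 2z.
h(5) = −1, h'(5) = 10, so z₁ = 5 − (−1)/10 = 51/10.
h(51/10) = 1/100, h'(51/10) = 51/5, so z₂ = (51/10) − (1/100)/(51/5) = 5201/1020.

5201/1020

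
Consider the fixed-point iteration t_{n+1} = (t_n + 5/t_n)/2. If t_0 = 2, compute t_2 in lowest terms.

t_1 = (2 + 5/2)/2 = 9/4.
t_2 = (9/4 + 5/(9/4))/2 = 161/72.

161/72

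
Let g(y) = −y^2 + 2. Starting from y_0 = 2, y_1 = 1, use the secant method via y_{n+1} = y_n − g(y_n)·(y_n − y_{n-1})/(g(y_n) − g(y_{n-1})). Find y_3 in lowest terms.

10/7

g(2) = −2, g(1) = 1. y_2 = 1 − 1·(1 − 2)/(1 − (−2)) = 4/3.
g(1) = 1, g(4/3) = 2/9. y_3 = (4/3) − (2/9)·((4/3) − 1)/((2/9) − 1) = 10/7.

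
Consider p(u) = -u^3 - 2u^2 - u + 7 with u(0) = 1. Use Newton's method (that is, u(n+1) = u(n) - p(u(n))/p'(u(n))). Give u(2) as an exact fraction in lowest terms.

4091/3116

p'(u) = -3u^2 - 4u - 1.
p(1) = 3, p'(1) = -8, so u(1) = 1 - 3/(-8) = 11/8.
p(11/8) = -387/512, p'(11/8) = -779/64, so u(2) = (11/8) - (-387/512)/(-779/64) = 4091/3116.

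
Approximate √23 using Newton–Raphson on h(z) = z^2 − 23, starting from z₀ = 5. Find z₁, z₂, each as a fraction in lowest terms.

z₁ = 24/5, z₂ = 1151/240

h'(z) = 2z.
h(5) = 2, h'(5) = 10, so z₁ = 5 − 2/10 = 24/5.
h(24/5) = 1/25, h'(24/5) = 48/5, so z₂ = (24/5) − (1/25)/(48/5) = 1151/240.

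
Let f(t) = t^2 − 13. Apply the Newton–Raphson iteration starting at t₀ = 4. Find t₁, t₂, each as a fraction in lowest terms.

t₁ = 29/8, t₂ = 1673/464

f'(t) = 2t.
f(4) = 3, f'(4) = 8, so t₁ = 4 − 3/8 = 29/8.
f(29/8) = 9/64, f'(29/8) = 29/4, so t₂ = (29/8) − (9/64)/(29/4) = 1673/464.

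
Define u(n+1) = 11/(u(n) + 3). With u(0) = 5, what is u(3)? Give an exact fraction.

u(1) = 11/(5 + 3) = 11/8.
u(2) = 11/(11/8 + 3) = 88/35.
u(3) = 11/(88/35 + 3) = 385/193.

385/193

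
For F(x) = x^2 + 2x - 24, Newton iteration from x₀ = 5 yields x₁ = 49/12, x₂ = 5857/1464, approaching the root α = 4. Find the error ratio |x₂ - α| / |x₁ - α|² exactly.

6/61

x₁ - α = 49/12 - 4 = 1/12, so |x₁ - α| = 1/12.
x₂ - α = 5857/1464 - 4 = 1/1464, so |x₂ - α| = 1/1464.
|x₁ - α|² = 1/144.
Ratio = (1/1464) / (1/144) = 6/61.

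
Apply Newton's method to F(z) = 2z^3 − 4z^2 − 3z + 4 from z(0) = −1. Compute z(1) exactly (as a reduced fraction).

−12/11

F'(z) = 6z^2 − 8z − 3.
F(−1) = 1, F'(−1) = 11, so z(1) = (−1) − 1/11 = −12/11.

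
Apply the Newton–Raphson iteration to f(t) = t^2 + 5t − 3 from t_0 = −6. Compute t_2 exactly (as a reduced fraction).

f'(t) = 2t + 5.
f(−6) = 3, f'(−6) = −7, so t_1 = (−6) − 3/(−7) = −39/7.
f(−39/7) = 9/49, f'(−39/7) = −43/7, so t_2 = (−39/7) − (9/49)/(−43/7) = −1668/301.

−1668/301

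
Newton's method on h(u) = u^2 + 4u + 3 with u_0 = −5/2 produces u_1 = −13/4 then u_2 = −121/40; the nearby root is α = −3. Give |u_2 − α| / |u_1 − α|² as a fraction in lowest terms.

2/5

u_1 − α = −13/4 − (−3) = −13/4 + 3 = −1/4, so |u_1 − α| = 1/4.
u_2 − α = −121/40 − (−3) = −121/40 + 3 = −1/40, so |u_2 − α| = 1/40.
|u_1 − α|² = 1/16.
Ratio = (1/40) / (1/16) = 2/5.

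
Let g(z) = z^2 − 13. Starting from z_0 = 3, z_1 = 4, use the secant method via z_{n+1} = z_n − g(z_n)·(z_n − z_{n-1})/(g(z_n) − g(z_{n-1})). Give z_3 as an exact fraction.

g(3) = −4, g(4) = 3. z_2 = 4 − 3·(4 − 3)/(3 − (−4)) = 25/7.
g(4) = 3, g(25/7) = −12/49. z_3 = (25/7) − (−12/49)·((25/7) − 4)/((−12/49) − 3) = 191/53.

191/53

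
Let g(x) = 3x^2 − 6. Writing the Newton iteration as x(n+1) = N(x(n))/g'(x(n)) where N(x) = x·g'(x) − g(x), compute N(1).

g'(x) = 6x.
N(x) = x·g'(x) − g(x) = x·(6x) − (3x^2 − 6) = 3x^2 + 6.
N(1) = 9.

9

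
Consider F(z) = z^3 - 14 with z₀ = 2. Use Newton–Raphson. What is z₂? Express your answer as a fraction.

181/75

F'(z) = 3z^2.
F(2) = -6, F'(2) = 12, so z₁ = 2 - (-6)/12 = 5/2.
F(5/2) = 13/8, F'(5/2) = 75/4, so z₂ = (5/2) - (13/8)/(75/4) = 181/75.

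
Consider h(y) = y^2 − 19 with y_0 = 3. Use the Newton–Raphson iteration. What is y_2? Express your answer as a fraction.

367/84

h'(y) = 2y.
h(3) = −10, h'(3) = 6, so y_1 = 3 − (−10)/6 = 14/3.
h(14/3) = 25/9, h'(14/3) = 28/3, so y_2 = (14/3) − (25/9)/(28/3) = 367/84.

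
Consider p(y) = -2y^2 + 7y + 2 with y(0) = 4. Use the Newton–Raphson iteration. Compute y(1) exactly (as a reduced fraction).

p'(y) = -4y + 7.
p(4) = -2, p'(4) = -9, so y(1) = 4 - (-2)/(-9) = 34/9.

34/9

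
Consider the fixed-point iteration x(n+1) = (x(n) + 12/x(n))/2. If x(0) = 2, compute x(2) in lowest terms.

7/2

x(1) = (2 + 12/2)/2 = 4.
x(2) = (4 + 12/4)/2 = 7/2.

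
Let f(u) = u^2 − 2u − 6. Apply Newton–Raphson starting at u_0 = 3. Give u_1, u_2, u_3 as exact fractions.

f'(u) = 2u − 2.
f(3) = −3, f'(3) = 4, so u_1 = 3 − (−3)/4 = 15/4.
f(15/4) = 9/16, f'(15/4) = 11/2, so u_2 = (15/4) − (9/16)/(11/2) = 321/88.
f(321/88) = 81/7744, f'(321/88) = 233/44, so u_3 = (321/88) − (81/7744)/(233/44) = 149505/41008.

u_1 = 15/4, u_2 = 321/88, u_3 = 149505/41008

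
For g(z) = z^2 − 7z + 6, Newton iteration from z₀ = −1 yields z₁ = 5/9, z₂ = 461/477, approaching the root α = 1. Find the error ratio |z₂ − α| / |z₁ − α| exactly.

4/53

z₁ − α = 5/9 − 1 = −4/9, so |z₁ − α| = 4/9.
z₂ − α = 461/477 − 1 = −16/477, so |z₂ − α| = 16/477.
Ratio = (16/477) / (4/9) = 4/53.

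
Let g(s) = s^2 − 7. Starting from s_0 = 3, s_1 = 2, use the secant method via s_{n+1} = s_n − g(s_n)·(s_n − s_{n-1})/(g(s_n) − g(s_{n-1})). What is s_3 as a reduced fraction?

g(3) = 2, g(2) = −3. s_2 = 2 − (−3)·(2 − 3)/((−3) − 2) = 13/5.
g(2) = −3, g(13/5) = −6/25. s_3 = (13/5) − (−6/25)·((13/5) − 2)/((−6/25) − (−3)) = 61/23.

61/23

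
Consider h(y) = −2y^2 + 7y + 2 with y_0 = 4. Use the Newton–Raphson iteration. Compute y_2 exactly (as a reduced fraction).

2474/657

h'(y) = −4y + 7.
h(4) = −2, h'(4) = −9, so y_1 = 4 − (−2)/(−9) = 34/9.
h(34/9) = −8/81, h'(34/9) = −73/9, so y_2 = (34/9) − (−8/81)/(−73/9) = 2474/657.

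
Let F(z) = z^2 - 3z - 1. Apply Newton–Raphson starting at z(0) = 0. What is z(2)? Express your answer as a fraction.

-10/33

F'(z) = 2z - 3.
F(0) = -1, F'(0) = -3, so z(1) = 0 - (-1)/(-3) = -1/3.
F(-1/3) = 1/9, F'(-1/3) = -11/3, so z(2) = (-1/3) - (1/9)/(-11/3) = -10/33.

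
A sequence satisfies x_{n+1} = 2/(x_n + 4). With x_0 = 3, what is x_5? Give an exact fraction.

298/663

x_1 = 2/(3 + 4) = 2/7.
x_2 = 2/(2/7 + 4) = 7/15.
x_3 = 2/(7/15 + 4) = 30/67.
x_4 = 2/(30/67 + 4) = 67/149.
x_5 = 2/(67/149 + 4) = 298/663.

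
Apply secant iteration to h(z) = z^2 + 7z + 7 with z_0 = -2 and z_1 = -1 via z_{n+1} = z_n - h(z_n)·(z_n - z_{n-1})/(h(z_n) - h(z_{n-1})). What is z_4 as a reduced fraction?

h(-2) = -3, h(-1) = 1. z_2 = (-1) - 1·((-1) - (-2))/(1 - (-3)) = -5/4.
h(-1) = 1, h(-5/4) = -3/16. z_3 = (-5/4) - (-3/16)·((-5/4) - (-1))/((-3/16) - 1) = -23/19.
h(-5/4) = -3/16, h(-23/19) = -3/361. z_4 = (-23/19) - (-3/361)·((-23/19) - (-5/4))/((-3/361) - (-3/16)) = -139/115.

-139/115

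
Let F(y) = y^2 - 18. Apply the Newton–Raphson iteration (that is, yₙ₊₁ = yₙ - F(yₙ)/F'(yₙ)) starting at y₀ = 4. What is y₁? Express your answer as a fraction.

F'(y) = 2y.
F(4) = -2, F'(4) = 8, so y₁ = 4 - (-2)/8 = 17/4.

17/4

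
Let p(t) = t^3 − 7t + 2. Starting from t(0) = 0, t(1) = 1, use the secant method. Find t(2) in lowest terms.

1/3

p(0) = 2, p(1) = −4. t(2) = 1 − (−4)·(1 − 0)/((−4) − 2) = 1/3.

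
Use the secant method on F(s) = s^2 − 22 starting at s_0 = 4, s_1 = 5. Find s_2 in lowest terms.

14/3

F(4) = −6, F(5) = 3. s_2 = 5 − 3·(5 − 4)/(3 − (−6)) = 14/3.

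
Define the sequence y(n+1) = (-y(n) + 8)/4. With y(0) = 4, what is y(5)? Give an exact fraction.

y(1) = (-4 + 8)/4 = 1.
y(2) = (-1 + 8)/4 = 7/4.
y(3) = (-(7/4) + 8)/4 = 25/16.
y(4) = (-(25/16) + 8)/4 = 103/64.
y(5) = (-(103/64) + 8)/4 = 409/256.

409/256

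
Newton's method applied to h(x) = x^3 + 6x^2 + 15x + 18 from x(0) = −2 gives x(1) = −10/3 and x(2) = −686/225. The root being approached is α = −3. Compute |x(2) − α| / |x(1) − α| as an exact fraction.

x(1) − α = −10/3 − (−3) = −10/3 + 3 = −1/3, so |x(1) − α| = 1/3.
x(2) − α = −686/225 − (−3) = −686/225 + 3 = −11/225, so |x(2) − α| = 11/225.
Ratio = (11/225) / (1/3) = 11/75.

11/75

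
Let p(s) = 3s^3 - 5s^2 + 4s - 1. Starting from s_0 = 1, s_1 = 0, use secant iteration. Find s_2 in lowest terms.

p(1) = 1, p(0) = -1. s_2 = 0 - (-1)·(0 - 1)/((-1) - 1) = 1/2.

1/2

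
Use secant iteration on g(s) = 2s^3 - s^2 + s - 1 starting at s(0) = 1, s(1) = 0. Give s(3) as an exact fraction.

g(1) = 1, g(0) = -1. s(2) = 0 - (-1)·(0 - 1)/((-1) - 1) = 1/2.
g(0) = -1, g(1/2) = -1/2. s(3) = (1/2) - (-1/2)·((1/2) - 0)/((-1/2) - (-1)) = 1.

1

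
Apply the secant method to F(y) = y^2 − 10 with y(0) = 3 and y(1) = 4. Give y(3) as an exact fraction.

F(3) = −1, F(4) = 6. y(2) = 4 − 6·(4 − 3)/(6 − (−1)) = 22/7.
F(4) = 6, F(22/7) = −6/49. y(3) = (22/7) − (−6/49)·((22/7) − 4)/((−6/49) − 6) = 79/25.

79/25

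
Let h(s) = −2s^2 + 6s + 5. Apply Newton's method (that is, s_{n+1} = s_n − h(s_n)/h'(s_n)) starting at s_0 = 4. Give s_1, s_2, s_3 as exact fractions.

s_1 = 37/10, s_2 = 1619/440, s_3 = 3105161/843920

h'(s) = −4s + 6.
h(4) = −3, h'(4) = −10, so s_1 = 4 − (−3)/(−10) = 37/10.
h(37/10) = −9/50, h'(37/10) = −44/5, so s_2 = (37/10) − (−9/50)/(−44/5) = 1619/440.
h(1619/440) = −81/96800, h'(1619/440) = −959/110, so s_3 = (1619/440) − (−81/96800)/(−959/110) = 3105161/843920.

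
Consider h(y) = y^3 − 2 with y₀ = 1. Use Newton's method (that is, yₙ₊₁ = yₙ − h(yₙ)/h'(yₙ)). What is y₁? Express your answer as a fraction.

h'(y) = 3y^2.
h(1) = −1, h'(1) = 3, so y₁ = 1 − (−1)/3 = 4/3.

4/3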